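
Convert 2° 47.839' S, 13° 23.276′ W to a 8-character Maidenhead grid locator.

Offset from 180°W / 90°S: lon 166.61207°, lat 87.20268°.
Field: 166.61207/20 → 8 → I, 87.20268/10 → 8 → I; chars II.
Square: 6.61207/2 → 3, 7.20268/1 → 7; chars 37.
Subsquare: 0.61207/0.0833333 → 7 → h, 0.20268/0.0416667 → 4 → e; chars he.
Extended square: 0.02873/0.00833333 → 3, 0.03602/0.00416667 → 8; chars 38.

II37he38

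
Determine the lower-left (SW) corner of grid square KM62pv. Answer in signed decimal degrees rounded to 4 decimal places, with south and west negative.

Field K=10, M=12: +10·20° lon, +12·10° lat → SW at lon 20°, lat 30°.
Square 6, 2: +6·2° lon, +2·1° lat → SW at lon 32°, lat 32°.
Subsquare p=15, v=21: +15·0.0833333° lon, +21·0.0416667° lat → SW at lon 33.25°, lat 32.875°.
latitude 32.8750, longitude 33.2500.

32.8750, 33.2500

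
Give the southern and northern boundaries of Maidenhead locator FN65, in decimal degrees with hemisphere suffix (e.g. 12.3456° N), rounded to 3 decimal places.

45.000° N, 46.000° N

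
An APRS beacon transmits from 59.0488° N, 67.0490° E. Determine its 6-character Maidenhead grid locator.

MO39mb

Add 180° to longitude and 90° to latitude: 247.0490, 149.0488.
Field: lon ⌊247.0490/20⌋ = 12 → M; lat ⌊149.0488/10⌋ = 14 → O.
Square: lon ⌊7.0490/2⌋ = 3; lat ⌊9.0488/1⌋ = 9.
Subsquare: lon ⌊1.0490/0.0833333⌋ = 12 → m; lat ⌊0.0488/0.0416667⌋ = 1 → b.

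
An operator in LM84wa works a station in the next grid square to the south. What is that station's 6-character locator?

LM83wx

Latitude subsquare a = 0; −1 → -1, wraps to 23 = x, carry into square.
Latitude square 4; −1 → 3.
The longitude characters are unchanged.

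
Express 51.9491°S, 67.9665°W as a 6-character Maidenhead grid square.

Shift to the Maidenhead origin (180°W, 90°S): lon 112.0335, lat 38.0509.
Field: lon ⌊112.0335/20⌋ = 5 → F; lat ⌊38.0509/10⌋ = 3 → D.
Square: lon ⌊12.0335/2⌋ = 6; lat ⌊8.0509/1⌋ = 8.
Subsquare: lon ⌊0.0335/0.0833333⌋ = 0 → a; lat ⌊0.0509/0.0416667⌋ = 1 → b.

FD68ab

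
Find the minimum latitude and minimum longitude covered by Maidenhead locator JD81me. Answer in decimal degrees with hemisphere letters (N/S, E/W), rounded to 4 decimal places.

58.8333° S, 17.0000° E

Field J=9, D=3: +9·20° lon, +3·10° lat → SW at lon 0°, lat -60°.
Square 8, 1: +8·2° lon, +1·1° lat → SW at lon 16°, lat -59°.
Subsquare m=12, e=4: +12·0.0833333° lon, +4·0.0416667° lat → SW at lon 17°, lat -58.8333°.
latitude 58.8333° S, longitude 17.0000° E.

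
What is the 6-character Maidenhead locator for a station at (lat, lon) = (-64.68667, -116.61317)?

Shift to the Maidenhead origin (180°W, 90°S): lon 63.3868, lat 25.3133.
Field: 63.3868/20 → 3 → D, 25.3133/10 → 2 → C; chars DC.
Square: 3.3868/2 → 1, 5.3133/1 → 5; chars 15.
Subsquare: 1.3868/0.0833333 → 16 → q, 0.3133/0.0416667 → 7 → h; chars qh.

DC15qh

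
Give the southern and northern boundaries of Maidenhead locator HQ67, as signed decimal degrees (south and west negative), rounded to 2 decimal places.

Field H=7, Q=16: +7·20° lon, +16·10° lat → SW at lon -40°, lat 70°.
Square 6, 7: +6·2° lon, +7·1° lat → SW at lon -28°, lat 77°.
Cell spans 2° lon × 1° lat.
south 77.00, north 78.00.

77.00, 78.00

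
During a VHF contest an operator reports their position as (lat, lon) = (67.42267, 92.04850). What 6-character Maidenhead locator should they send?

Shift to the Maidenhead origin (180°W, 90°S): lon 272.0485, lat 157.4227.
Field (20°×10°, letters A–R): 272.0485/20 → 13 → N, 157.4227/10 → 15 → P; chars NP.
Square (2°×1°, digits 0–9): 12.0485/2 → 6, 7.4227/1 → 7; chars 67.
Subsquare (5′×2.5′, letters a–x): 0.0485/0.0833333 → 0 → a, 0.4227/0.0416667 → 10 → k; chars ak.

NP67ak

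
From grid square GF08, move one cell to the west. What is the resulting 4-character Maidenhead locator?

Longitude square 0; −1 → -1, wraps to 9, carry into field.
Longitude field G = 6; −1 → 5 = F.
The latitude characters are unchanged.

FF98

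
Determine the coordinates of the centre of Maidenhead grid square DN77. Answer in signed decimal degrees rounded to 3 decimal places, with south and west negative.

47.500, -105.000

Field D=3, N=13: +3·20° lon, +13·10° lat → SW at lon -120°, lat 40°.
Square 7, 7: +7·2° lon, +7·1° lat → SW at lon -106°, lat 47°.
Cell spans 2° lon × 1° lat. Centre is SW corner plus half of each.
latitude 47.500, longitude -105.000.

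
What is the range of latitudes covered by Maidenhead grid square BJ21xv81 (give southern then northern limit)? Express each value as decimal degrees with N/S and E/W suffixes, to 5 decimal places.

1.87917° N, 1.88333° N

Field B=1, J=9: +1·20° lon, +9·10° lat → SW at lon -160°, lat 0°.
Square 2, 1: +2·2° lon, +1·1° lat → SW at lon -156°, lat 1°.
Subsquare x=23, v=21: +23·0.0833333° lon, +21·0.0416667° lat → SW at lon -154.083°, lat 1.875°.
Extended square 8, 1: +8·0.00833333° lon, +1·0.00416667° lat → SW at lon -154.017°, lat 1.87917°.
Cell spans 0.00833333° lon × 0.00416667° lat.
south 1.87917° N, north 1.88333° N.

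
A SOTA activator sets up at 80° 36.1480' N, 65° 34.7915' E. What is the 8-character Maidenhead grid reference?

MR20so94

Add 180° to longitude and 90° to latitude: 245.57986, 170.60247.
Field: lon ⌊245.57986/20⌋ = 12 → M; lat ⌊170.60247/10⌋ = 17 → R.
Square: lon ⌊5.57986/2⌋ = 2; lat ⌊0.60247/1⌋ = 0.
Subsquare: lon ⌊1.57986/0.0833333⌋ = 18 → s; lat ⌊0.60247/0.0416667⌋ = 14 → o.
Extended square: lon ⌊0.07986/0.00833333⌋ = 9; lat ⌊0.01913/0.00416667⌋ = 4.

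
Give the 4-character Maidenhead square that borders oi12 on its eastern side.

OI22

Longitude square 1; +1 → 2.
The latitude characters are unchanged.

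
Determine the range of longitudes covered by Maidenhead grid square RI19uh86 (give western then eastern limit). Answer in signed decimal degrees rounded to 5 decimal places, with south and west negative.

Field R=17, I=8: +17·20° lon, +8·10° lat → SW at lon 160°, lat -10°.
Square 1, 9: +1·2° lon, +9·1° lat → SW at lon 162°, lat -1°.
Subsquare u=20, h=7: +20·0.0833333° lon, +7·0.0416667° lat → SW at lon 163.667°, lat -0.708333°.
Extended square 8, 6: +8·0.00833333° lon, +6·0.00416667° lat → SW at lon 163.733°, lat -0.683333°.
Cell spans 0.00833333° lon × 0.00416667° lat.
west 163.73333, east 163.74167.

163.73333, 163.74167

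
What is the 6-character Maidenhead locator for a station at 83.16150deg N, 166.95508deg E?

Shift to the Maidenhead origin (180°W, 90°S): lon 346.9551, lat 173.1615.
Field (20°×10°, letters A–R): lon ⌊346.9551/20⌋ = 17 → R; lat ⌊173.1615/10⌋ = 17 → R.
Square (2°×1°, digits 0–9): lon ⌊6.9551/2⌋ = 3; lat ⌊3.1615/1⌋ = 3.
Subsquare (5′×2.5′, letters a–x): lon ⌊0.9551/0.0833333⌋ = 11 → l; lat ⌊0.1615/0.0416667⌋ = 3 → d.

RR33ld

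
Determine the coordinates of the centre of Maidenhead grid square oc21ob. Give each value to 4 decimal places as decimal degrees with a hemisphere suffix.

68.9375° S, 105.2083° E

Field O=14, C=2: +14·20° lon, +2·10° lat → SW at lon 100°, lat -70°.
Square 2, 1: +2·2° lon, +1·1° lat → SW at lon 104°, lat -69°.
Subsquare o=14, b=1: +14·0.0833333° lon, +1·0.0416667° lat → SW at lon 105.167°, lat -68.9583°.
Cell spans 0.0833333° lon × 0.0416667° lat. Centre is SW corner plus half of each.
latitude 68.9375° S, longitude 105.2083° E.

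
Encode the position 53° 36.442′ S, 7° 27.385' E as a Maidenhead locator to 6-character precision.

JD36rj

Add 180° to longitude and 90° to latitude: 187.4564, 36.3926.
Field: 187.4564/20 → 9 → J, 36.3926/10 → 3 → D; chars JD.
Square: 7.4564/2 → 3, 6.3926/1 → 6; chars 36.
Subsquare: 1.4564/0.0833333 → 17 → r, 0.3926/0.0416667 → 9 → j; chars rj.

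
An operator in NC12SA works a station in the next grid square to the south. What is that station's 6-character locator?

Latitude subsquare a = 0; −1 → -1, wraps to 23 = x, carry into square.
Latitude square 2; −1 → 1.
The longitude characters are unchanged.

NC11sx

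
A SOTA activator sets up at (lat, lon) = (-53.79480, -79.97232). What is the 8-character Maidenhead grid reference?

FD06ae39

Offset from 180°W / 90°S: lon 100.02768°, lat 36.20520°.
Field: lon ⌊100.02768/20⌋ = 5 → F; lat ⌊36.20520/10⌋ = 3 → D.
Square: lon ⌊0.02768/2⌋ = 0; lat ⌊6.20520/1⌋ = 6.
Subsquare: lon ⌊0.02768/0.0833333⌋ = 0 → a; lat ⌊0.20520/0.0416667⌋ = 4 → e.
Extended square: lon ⌊0.02768/0.00833333⌋ = 3; lat ⌊0.03853/0.00416667⌋ = 9.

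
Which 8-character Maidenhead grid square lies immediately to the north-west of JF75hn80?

Longitude extended square 8; −1 → 7.
Latitude extended square 0; +1 → 1.

JF75hn71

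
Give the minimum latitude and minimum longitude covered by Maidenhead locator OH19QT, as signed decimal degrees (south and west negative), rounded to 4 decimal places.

-10.2083, 103.3333

Field O=14, H=7: +14·20° lon, +7·10° lat → SW at lon 100°, lat -20°.
Square 1, 9: +1·2° lon, +9·1° lat → SW at lon 102°, lat -11°.
Subsquare q=16, t=19: +16·0.0833333° lon, +19·0.0416667° lat → SW at lon 103.333°, lat -10.2083°.
latitude -10.2083, longitude 103.3333.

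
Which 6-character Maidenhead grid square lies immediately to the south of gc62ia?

GC61ix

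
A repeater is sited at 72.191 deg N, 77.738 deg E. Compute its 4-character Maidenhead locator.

MQ82

Shift to the Maidenhead origin (180°W, 90°S): lon 257.74, lat 162.19.
Field: lon ⌊257.74/20⌋ = 12 → M; lat ⌊162.19/10⌋ = 16 → Q.
Square: lon ⌊17.74/2⌋ = 8; lat ⌊2.19/1⌋ = 2.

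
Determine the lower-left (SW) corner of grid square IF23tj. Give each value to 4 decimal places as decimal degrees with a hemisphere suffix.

Field I=8, F=5: +8·20° lon, +5·10° lat → SW at lon -20°, lat -40°.
Square 2, 3: +2·2° lon, +3·1° lat → SW at lon -16°, lat -37°.
Subsquare t=19, j=9: +19·0.0833333° lon, +9·0.0416667° lat → SW at lon -14.4167°, lat -36.625°.
latitude 36.6250° S, longitude 14.4167° W.

36.6250° S, 14.4167° W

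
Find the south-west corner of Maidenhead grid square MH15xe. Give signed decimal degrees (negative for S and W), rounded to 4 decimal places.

Field M=12, H=7: +12·20° lon, +7·10° lat → SW at lon 60°, lat -20°.
Square 1, 5: +1·2° lon, +5·1° lat → SW at lon 62°, lat -15°.
Subsquare x=23, e=4: +23·0.0833333° lon, +4·0.0416667° lat → SW at lon 63.9167°, lat -14.8333°.
latitude -14.8333, longitude 63.9167.

-14.8333, 63.9167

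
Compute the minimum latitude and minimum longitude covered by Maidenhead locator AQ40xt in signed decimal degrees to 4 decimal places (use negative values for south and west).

Field A=0, Q=16: +0·20° lon, +16·10° lat → SW at lon -180°, lat 70°.
Square 4, 0: +4·2° lon, +0·1° lat → SW at lon -172°, lat 70°.
Subsquare x=23, t=19: +23·0.0833333° lon, +19·0.0416667° lat → SW at lon -170.083°, lat 70.7917°.
latitude 70.7917, longitude -170.0833.

70.7917, -170.0833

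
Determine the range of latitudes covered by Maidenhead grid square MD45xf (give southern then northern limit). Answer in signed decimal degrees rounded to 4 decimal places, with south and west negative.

-54.7917, -54.7500

Field M=12, D=3: +12·20° lon, +3·10° lat → SW at lon 60°, lat -60°.
Square 4, 5: +4·2° lon, +5·1° lat → SW at lon 68°, lat -55°.
Subsquare x=23, f=5: +23·0.0833333° lon, +5·0.0416667° lat → SW at lon 69.9167°, lat -54.7917°.
Cell spans 0.0833333° lon × 0.0416667° lat.
south -54.7917, north -54.7500.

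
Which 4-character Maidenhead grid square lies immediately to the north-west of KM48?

Longitude square 4; −1 → 3.
Latitude square 8; +1 → 9.

KM39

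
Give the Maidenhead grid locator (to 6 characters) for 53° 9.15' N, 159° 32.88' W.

BO03fd

Shift to the Maidenhead origin (180°W, 90°S): lon 20.4520, lat 143.1525.
Field: lon ⌊20.4520/20⌋ = 1 → B; lat ⌊143.1525/10⌋ = 14 → O.
Square: lon ⌊0.4520/2⌋ = 0; lat ⌊3.1525/1⌋ = 3.
Subsquare: lon ⌊0.4520/0.0833333⌋ = 5 → f; lat ⌊0.1525/0.0416667⌋ = 3 → d.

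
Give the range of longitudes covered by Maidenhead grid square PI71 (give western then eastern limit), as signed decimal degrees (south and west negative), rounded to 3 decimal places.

134.000, 136.000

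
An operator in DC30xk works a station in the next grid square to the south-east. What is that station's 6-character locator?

Longitude subsquare x = 23; +1 → 24, wraps to 0 = a, carry into square.
Longitude square 3; +1 → 4.
Latitude subsquare k = 10; −1 → 9 = j.

DC40aj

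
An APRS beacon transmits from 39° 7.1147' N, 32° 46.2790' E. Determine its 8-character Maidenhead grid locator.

Add 180° to longitude and 90° to latitude: 212.77132, 129.11858.
Field: 212.77132/20 → 10 → K, 129.11858/10 → 12 → M; chars KM.
Square: 12.77132/2 → 6, 9.11858/1 → 9; chars 69.
Subsquare: 0.77132/0.0833333 → 9 → j, 0.11858/0.0416667 → 2 → c; chars jc.
Extended square: 0.02132/0.00833333 → 2, 0.03525/0.00416667 → 8; chars 28.

KM69jc28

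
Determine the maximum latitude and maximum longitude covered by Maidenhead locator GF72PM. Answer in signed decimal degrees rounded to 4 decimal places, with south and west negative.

Field G=6, F=5: +6·20° lon, +5·10° lat → SW at lon -60°, lat -40°.
Square 7, 2: +7·2° lon, +2·1° lat → SW at lon -46°, lat -38°.
Subsquare p=15, m=12: +15·0.0833333° lon, +12·0.0416667° lat → SW at lon -44.75°, lat -37.5°.
Cell spans 0.0833333° lon × 0.0416667° lat. NE corner is SW corner plus one full cell.
latitude -37.4583, longitude -44.6667.

-37.4583, -44.6667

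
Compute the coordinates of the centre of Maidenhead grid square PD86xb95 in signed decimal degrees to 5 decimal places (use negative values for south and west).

-53.93542, 137.99583

Field P=15, D=3: +15·20° lon, +3·10° lat → SW at lon 120°, lat -60°.
Square 8, 6: +8·2° lon, +6·1° lat → SW at lon 136°, lat -54°.
Subsquare x=23, b=1: +23·0.0833333° lon, +1·0.0416667° lat → SW at lon 137.917°, lat -53.9583°.
Extended square 9, 5: +9·0.00833333° lon, +5·0.00416667° lat → SW at lon 137.992°, lat -53.9375°.
Cell spans 0.00833333° lon × 0.00416667° lat. Centre is SW corner plus half of each.
latitude -53.93542, longitude 137.99583.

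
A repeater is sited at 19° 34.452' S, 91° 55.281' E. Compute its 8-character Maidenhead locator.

Add 180° to longitude and 90° to latitude: 271.92135, 70.42580.
Field (20°×10°, letters A–R): 271.92135/20 → 13 → N, 70.42580/10 → 7 → H; chars NH.
Square (2°×1°, digits 0–9): 11.92135/2 → 5, 0.42580/1 → 0; chars 50.
Subsquare (5′×2.5′, letters a–x): 1.92135/0.0833333 → 23 → x, 0.42580/0.0416667 → 10 → k; chars xk.
Extended square (30″×15″, digits 0–9): 0.00468/0.00833333 → 0, 0.00913/0.00416667 → 2; chars 02.

NH50xk02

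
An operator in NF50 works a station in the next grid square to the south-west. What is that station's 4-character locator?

NE49

Longitude square 5; −1 → 4.
Latitude square 0; −1 → -1, wraps to 9, carry into field.
Latitude field F = 5; −1 → 4 = E.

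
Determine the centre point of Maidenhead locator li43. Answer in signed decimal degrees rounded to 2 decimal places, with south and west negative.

-6.50, 49.00

Field L=11, I=8: +11·20° lon, +8·10° lat → SW at lon 40°, lat -10°.
Square 4, 3: +4·2° lon, +3·1° lat → SW at lon 48°, lat -7°.
Cell spans 2° lon × 1° lat. Centre is SW corner plus half of each.
latitude -6.50, longitude 49.00.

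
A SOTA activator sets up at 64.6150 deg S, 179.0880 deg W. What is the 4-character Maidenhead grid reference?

AC05

Shift to the Maidenhead origin (180°W, 90°S): lon 0.91, lat 25.39.
Field: 0.91/20 → 0 → A, 25.39/10 → 2 → C; chars AC.
Square: 0.91/2 → 0, 5.39/1 → 5; chars 05.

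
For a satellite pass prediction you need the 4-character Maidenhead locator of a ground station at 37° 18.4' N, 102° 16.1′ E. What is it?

OM17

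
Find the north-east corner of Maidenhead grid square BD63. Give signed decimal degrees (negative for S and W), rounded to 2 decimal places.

Field B=1, D=3: +1·20° lon, +3·10° lat → SW at lon -160°, lat -60°.
Square 6, 3: +6·2° lon, +3·1° lat → SW at lon -148°, lat -57°.
Cell spans 2° lon × 1° lat. NE corner is SW corner plus one full cell.
latitude -56.00, longitude -146.00.

-56.00, -146.00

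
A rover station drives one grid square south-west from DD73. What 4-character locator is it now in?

Longitude square 7; −1 → 6.
Latitude square 3; −1 → 2.

DD62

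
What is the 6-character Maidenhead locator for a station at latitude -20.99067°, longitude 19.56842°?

JG99sa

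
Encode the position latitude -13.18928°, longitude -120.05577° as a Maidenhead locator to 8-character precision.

Shift to the Maidenhead origin (180°W, 90°S): lon 59.94423, lat 76.81072.
Field (20°×10°, letters A–R): lon ⌊59.94423/20⌋ = 2 → C; lat ⌊76.81072/10⌋ = 7 → H.
Square (2°×1°, digits 0–9): lon ⌊19.94423/2⌋ = 9; lat ⌊6.81072/1⌋ = 6.
Subsquare (5′×2.5′, letters a–x): lon ⌊1.94423/0.0833333⌋ = 23 → x; lat ⌊0.81072/0.0416667⌋ = 19 → t.
Extended square (30″×15″, digits 0–9): lon ⌊0.02756/0.00833333⌋ = 3; lat ⌊0.01905/0.00416667⌋ = 4.

CH96xt34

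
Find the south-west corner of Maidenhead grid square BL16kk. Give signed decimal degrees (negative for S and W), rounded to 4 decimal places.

Field B=1, L=11: +1·20° lon, +11·10° lat → SW at lon -160°, lat 20°.
Square 1, 6: +1·2° lon, +6·1° lat → SW at lon -158°, lat 26°.
Subsquare k=10, k=10: +10·0.0833333° lon, +10·0.0416667° lat → SW at lon -157.167°, lat 26.4167°.
latitude 26.4167, longitude -157.1667.

26.4167, -157.1667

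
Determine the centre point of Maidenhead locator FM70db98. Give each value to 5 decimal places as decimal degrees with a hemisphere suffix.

30.07708° N, 65.67083° W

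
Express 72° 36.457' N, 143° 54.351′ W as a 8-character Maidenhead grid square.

Shift to the Maidenhead origin (180°W, 90°S): lon 36.09415, lat 162.60762.
Field: lon ⌊36.09415/20⌋ = 1 → B; lat ⌊162.60762/10⌋ = 16 → Q.
Square: lon ⌊16.09415/2⌋ = 8; lat ⌊2.60762/1⌋ = 2.
Subsquare: lon ⌊0.09415/0.0833333⌋ = 1 → b; lat ⌊0.60762/0.0416667⌋ = 14 → o.
Extended square: lon ⌊0.01082/0.00833333⌋ = 1; lat ⌊0.02428/0.00416667⌋ = 5.

BQ82bo15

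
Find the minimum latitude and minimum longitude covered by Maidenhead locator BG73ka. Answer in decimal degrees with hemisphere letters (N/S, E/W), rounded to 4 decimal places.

27.0000° S, 145.1667° W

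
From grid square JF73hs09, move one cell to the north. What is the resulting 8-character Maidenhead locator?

JF73ht00

Latitude extended square 9; +1 → 10, wraps to 0, carry into subsquare.
Latitude subsquare s = 18; +1 → 19 = t.
The longitude characters are unchanged.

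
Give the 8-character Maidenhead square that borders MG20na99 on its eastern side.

MG20oa09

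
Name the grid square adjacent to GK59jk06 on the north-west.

GK59ik97

Longitude extended square 0; −1 → -1, wraps to 9, carry into subsquare.
Longitude subsquare j = 9; −1 → 8 = i.
Latitude extended square 6; +1 → 7.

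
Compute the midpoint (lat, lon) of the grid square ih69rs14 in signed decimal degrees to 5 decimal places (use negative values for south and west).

Field I=8, H=7: +8·20° lon, +7·10° lat → SW at lon -20°, lat -20°.
Square 6, 9: +6·2° lon, +9·1° lat → SW at lon -8°, lat -11°.
Subsquare r=17, s=18: +17·0.0833333° lon, +18·0.0416667° lat → SW at lon -6.58333°, lat -10.25°.
Extended square 1, 4: +1·0.00833333° lon, +4·0.00416667° lat → SW at lon -6.575°, lat -10.2333°.
Cell spans 0.00833333° lon × 0.00416667° lat. Centre is SW corner plus half of each.
latitude -10.23125, longitude -6.57083.

-10.23125, -6.57083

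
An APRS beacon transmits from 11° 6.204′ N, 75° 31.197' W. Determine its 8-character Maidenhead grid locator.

FK21fc74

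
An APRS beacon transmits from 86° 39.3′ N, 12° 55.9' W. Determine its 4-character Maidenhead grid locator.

IR36

Shift to the Maidenhead origin (180°W, 90°S): lon 167.07, lat 176.66.
Field: lon ⌊167.07/20⌋ = 8 → I; lat ⌊176.66/10⌋ = 17 → R.
Square: lon ⌊7.07/2⌋ = 3; lat ⌊6.66/1⌋ = 6.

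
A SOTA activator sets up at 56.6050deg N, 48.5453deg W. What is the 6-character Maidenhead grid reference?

GO56ro

Offset from 180°W / 90°S: lon 131.4547°, lat 146.6050°.
Field: lon ⌊131.4547/20⌋ = 6 → G; lat ⌊146.6050/10⌋ = 14 → O.
Square: lon ⌊11.4547/2⌋ = 5; lat ⌊6.6050/1⌋ = 6.
Subsquare: lon ⌊1.4547/0.0833333⌋ = 17 → r; lat ⌊0.6050/0.0416667⌋ = 14 → o.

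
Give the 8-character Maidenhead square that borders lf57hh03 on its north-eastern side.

LF57hh14

Longitude extended square 0; +1 → 1.
Latitude extended square 3; +1 → 4.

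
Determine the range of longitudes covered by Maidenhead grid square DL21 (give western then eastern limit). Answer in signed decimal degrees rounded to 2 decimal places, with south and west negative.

Field D=3, L=11: +3·20° lon, +11·10° lat → SW at lon -120°, lat 20°.
Square 2, 1: +2·2° lon, +1·1° lat → SW at lon -116°, lat 21°.
Cell spans 2° lon × 1° lat.
west -116.00, east -114.00.

-116.00, -114.00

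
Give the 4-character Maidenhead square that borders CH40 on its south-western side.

CG39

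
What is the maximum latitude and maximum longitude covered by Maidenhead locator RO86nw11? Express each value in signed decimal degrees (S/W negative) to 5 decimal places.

56.92500, 177.10000

Field R=17, O=14: +17·20° lon, +14·10° lat → SW at lon 160°, lat 50°.
Square 8, 6: +8·2° lon, +6·1° lat → SW at lon 176°, lat 56°.
Subsquare n=13, w=22: +13·0.0833333° lon, +22·0.0416667° lat → SW at lon 177.083°, lat 56.9167°.
Extended square 1, 1: +1·0.00833333° lon, +1·0.00416667° lat → SW at lon 177.092°, lat 56.9208°.
Cell spans 0.00833333° lon × 0.00416667° lat. NE corner is SW corner plus one full cell.
latitude 56.92500, longitude 177.10000.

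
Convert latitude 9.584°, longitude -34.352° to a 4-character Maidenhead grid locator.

HJ29

Offset from 180°W / 90°S: lon 145.65°, lat 99.58°.
Field: lon ⌊145.65/20⌋ = 7 → H; lat ⌊99.58/10⌋ = 9 → J.
Square: lon ⌊5.65/2⌋ = 2; lat ⌊9.58/1⌋ = 9.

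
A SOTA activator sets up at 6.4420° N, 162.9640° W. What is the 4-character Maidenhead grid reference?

Add 180° to longitude and 90° to latitude: 17.04, 96.44.
Field (20°×10°, letters A–R): 17.04/20 → 0 → A, 96.44/10 → 9 → J; chars AJ.
Square (2°×1°, digits 0–9): 17.04/2 → 8, 6.44/1 → 6; chars 86.

AJ86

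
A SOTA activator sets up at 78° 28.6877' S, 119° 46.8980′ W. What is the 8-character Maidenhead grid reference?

Add 180° to longitude and 90° to latitude: 60.21837, 11.52187.
Field: 60.21837/20 → 3 → D, 11.52187/10 → 1 → B; chars DB.
Square: 0.21837/2 → 0, 1.52187/1 → 1; chars 01.
Subsquare: 0.21837/0.0833333 → 2 → c, 0.52187/0.0416667 → 12 → m; chars cm.
Extended square: 0.05170/0.00833333 → 6, 0.02187/0.00416667 → 5; chars 65.

DB01cm65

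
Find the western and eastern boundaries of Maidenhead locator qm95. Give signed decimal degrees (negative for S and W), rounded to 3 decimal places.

158.000, 160.000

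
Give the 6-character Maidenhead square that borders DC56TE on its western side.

DC56se

Longitude subsquare t = 19; −1 → 18 = s.
The latitude characters are unchanged.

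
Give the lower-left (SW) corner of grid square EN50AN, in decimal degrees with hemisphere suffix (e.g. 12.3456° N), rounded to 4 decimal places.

Field E=4, N=13: +4·20° lon, +13·10° lat → SW at lon -100°, lat 40°.
Square 5, 0: +5·2° lon, +0·1° lat → SW at lon -90°, lat 40°.
Subsquare a=0, n=13: +0·0.0833333° lon, +13·0.0416667° lat → SW at lon -90°, lat 40.5417°.
latitude 40.5417° N, longitude 90.0000° W.

40.5417° N, 90.0000° W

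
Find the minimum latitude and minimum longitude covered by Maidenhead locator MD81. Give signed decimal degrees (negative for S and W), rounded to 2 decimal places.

-59.00, 76.00

Field M=12, D=3: +12·20° lon, +3·10° lat → SW at lon 60°, lat -60°.
Square 8, 1: +8·2° lon, +1·1° lat → SW at lon 76°, lat -59°.
latitude -59.00, longitude 76.00.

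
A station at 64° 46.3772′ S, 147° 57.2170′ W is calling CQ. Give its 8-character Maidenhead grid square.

BC65af54

Offset from 180°W / 90°S: lon 32.04638°, lat 25.22705°.
Field: 32.04638/20 → 1 → B, 25.22705/10 → 2 → C; chars BC.
Square: 12.04638/2 → 6, 5.22705/1 → 5; chars 65.
Subsquare: 0.04638/0.0833333 → 0 → a, 0.22705/0.0416667 → 5 → f; chars af.
Extended square: 0.04638/0.00833333 → 5, 0.01871/0.00416667 → 4; chars 54.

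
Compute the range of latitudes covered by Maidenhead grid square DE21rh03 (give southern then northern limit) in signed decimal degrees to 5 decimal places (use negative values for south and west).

-48.69583, -48.69167

Field D=3, E=4: +3·20° lon, +4·10° lat → SW at lon -120°, lat -50°.
Square 2, 1: +2·2° lon, +1·1° lat → SW at lon -116°, lat -49°.
Subsquare r=17, h=7: +17·0.0833333° lon, +7·0.0416667° lat → SW at lon -114.583°, lat -48.7083°.
Extended square 0, 3: +0·0.00833333° lon, +3·0.00416667° lat → SW at lon -114.583°, lat -48.6958°.
Cell spans 0.00833333° lon × 0.00416667° lat.
south -48.69583, north -48.69167.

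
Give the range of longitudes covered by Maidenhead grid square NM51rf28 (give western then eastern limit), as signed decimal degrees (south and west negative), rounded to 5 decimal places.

91.43333, 91.44167

Field N=13, M=12: +13·20° lon, +12·10° lat → SW at lon 80°, lat 30°.
Square 5, 1: +5·2° lon, +1·1° lat → SW at lon 90°, lat 31°.
Subsquare r=17, f=5: +17·0.0833333° lon, +5·0.0416667° lat → SW at lon 91.4167°, lat 31.2083°.
Extended square 2, 8: +2·0.00833333° lon, +8·0.00416667° lat → SW at lon 91.4333°, lat 31.2417°.
Cell spans 0.00833333° lon × 0.00416667° lat.
west 91.43333, east 91.44167.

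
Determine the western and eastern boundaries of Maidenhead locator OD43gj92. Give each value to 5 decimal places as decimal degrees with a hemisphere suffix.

108.57500° E, 108.58333° E

Field O=14, D=3: +14·20° lon, +3·10° lat → SW at lon 100°, lat -60°.
Square 4, 3: +4·2° lon, +3·1° lat → SW at lon 108°, lat -57°.
Subsquare g=6, j=9: +6·0.0833333° lon, +9·0.0416667° lat → SW at lon 108.5°, lat -56.625°.
Extended square 9, 2: +9·0.00833333° lon, +2·0.00416667° lat → SW at lon 108.575°, lat -56.6167°.
Cell spans 0.00833333° lon × 0.00416667° lat.
west 108.57500° E, east 108.58333° E.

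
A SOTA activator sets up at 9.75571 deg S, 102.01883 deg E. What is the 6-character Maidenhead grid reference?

Shift to the Maidenhead origin (180°W, 90°S): lon 282.0188, lat 80.2443.
Field: 282.0188/20 → 14 → O, 80.2443/10 → 8 → I; chars OI.
Square: 2.0188/2 → 1, 0.2443/1 → 0; chars 10.
Subsquare: 0.0188/0.0833333 → 0 → a, 0.2443/0.0416667 → 5 → f; chars af.

OI10af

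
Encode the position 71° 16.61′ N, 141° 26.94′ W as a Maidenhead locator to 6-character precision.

Offset from 180°W / 90°S: lon 38.5510°, lat 161.2768°.
Field: lon ⌊38.5510/20⌋ = 1 → B; lat ⌊161.2768/10⌋ = 16 → Q.
Square: lon ⌊18.5510/2⌋ = 9; lat ⌊1.2768/1⌋ = 1.
Subsquare: lon ⌊0.5510/0.0833333⌋ = 6 → g; lat ⌊0.2768/0.0416667⌋ = 6 → g.

BQ91gg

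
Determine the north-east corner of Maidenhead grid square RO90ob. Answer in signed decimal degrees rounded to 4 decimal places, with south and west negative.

Field R=17, O=14: +17·20° lon, +14·10° lat → SW at lon 160°, lat 50°.
Square 9, 0: +9·2° lon, +0·1° lat → SW at lon 178°, lat 50°.
Subsquare o=14, b=1: +14·0.0833333° lon, +1·0.0416667° lat → SW at lon 179.167°, lat 50.0417°.
Cell spans 0.0833333° lon × 0.0416667° lat. NE corner is SW corner plus one full cell.
latitude 50.0833, longitude 179.2500.

50.0833, 179.2500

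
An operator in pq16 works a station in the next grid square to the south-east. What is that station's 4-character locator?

PQ25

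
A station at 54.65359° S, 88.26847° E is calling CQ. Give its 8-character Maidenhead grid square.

ND45di23

Shift to the Maidenhead origin (180°W, 90°S): lon 268.26847, lat 35.34641.
Field: lon ⌊268.26847/20⌋ = 13 → N; lat ⌊35.34641/10⌋ = 3 → D.
Square: lon ⌊8.26847/2⌋ = 4; lat ⌊5.34641/1⌋ = 5.
Subsquare: lon ⌊0.26847/0.0833333⌋ = 3 → d; lat ⌊0.34641/0.0416667⌋ = 8 → i.
Extended square: lon ⌊0.01847/0.00833333⌋ = 2; lat ⌊0.01308/0.00416667⌋ = 3.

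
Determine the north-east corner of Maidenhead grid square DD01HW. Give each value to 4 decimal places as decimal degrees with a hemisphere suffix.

Field D=3, D=3: +3·20° lon, +3·10° lat → SW at lon -120°, lat -60°.
Square 0, 1: +0·2° lon, +1·1° lat → SW at lon -120°, lat -59°.
Subsquare h=7, w=22: +7·0.0833333° lon, +22·0.0416667° lat → SW at lon -119.417°, lat -58.0833°.
Cell spans 0.0833333° lon × 0.0416667° lat. NE corner is SW corner plus one full cell.
latitude 58.0417° S, longitude 119.3333° W.

58.0417° S, 119.3333° W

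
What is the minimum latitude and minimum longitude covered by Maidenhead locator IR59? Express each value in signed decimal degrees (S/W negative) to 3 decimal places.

89.000, -10.000

Field I=8, R=17: +8·20° lon, +17·10° lat → SW at lon -20°, lat 80°.
Square 5, 9: +5·2° lon, +9·1° lat → SW at lon -10°, lat 89°.
latitude 89.000, longitude -10.000.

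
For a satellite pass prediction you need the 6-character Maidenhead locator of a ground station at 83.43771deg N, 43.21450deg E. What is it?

Offset from 180°W / 90°S: lon 223.2145°, lat 173.4377°.
Field: lon ⌊223.2145/20⌋ = 11 → L; lat ⌊173.4377/10⌋ = 17 → R.
Square: lon ⌊3.2145/2⌋ = 1; lat ⌊3.4377/1⌋ = 3.
Subsquare: lon ⌊1.2145/0.0833333⌋ = 14 → o; lat ⌊0.4377/0.0416667⌋ = 10 → k.

LR13ok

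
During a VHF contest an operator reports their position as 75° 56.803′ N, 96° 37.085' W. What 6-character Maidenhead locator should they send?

EQ15qw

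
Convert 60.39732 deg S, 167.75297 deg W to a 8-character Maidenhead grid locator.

AC69co94

Shift to the Maidenhead origin (180°W, 90°S): lon 12.24703, lat 29.60268.
Field: lon ⌊12.24703/20⌋ = 0 → A; lat ⌊29.60268/10⌋ = 2 → C.
Square: lon ⌊12.24703/2⌋ = 6; lat ⌊9.60268/1⌋ = 9.
Subsquare: lon ⌊0.24703/0.0833333⌋ = 2 → c; lat ⌊0.60268/0.0416667⌋ = 14 → o.
Extended square: lon ⌊0.08036/0.00833333⌋ = 9; lat ⌊0.01935/0.00416667⌋ = 4.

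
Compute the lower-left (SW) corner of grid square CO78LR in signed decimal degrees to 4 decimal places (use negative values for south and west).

Field C=2, O=14: +2·20° lon, +14·10° lat → SW at lon -140°, lat 50°.
Square 7, 8: +7·2° lon, +8·1° lat → SW at lon -126°, lat 58°.
Subsquare l=11, r=17: +11·0.0833333° lon, +17·0.0416667° lat → SW at lon -125.083°, lat 58.7083°.
latitude 58.7083, longitude -125.0833.

58.7083, -125.0833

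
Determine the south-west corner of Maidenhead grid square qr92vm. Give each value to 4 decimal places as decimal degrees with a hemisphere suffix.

Field Q=16, R=17: +16·20° lon, +17·10° lat → SW at lon 140°, lat 80°.
Square 9, 2: +9·2° lon, +2·1° lat → SW at lon 158°, lat 82°.
Subsquare v=21, m=12: +21·0.0833333° lon, +12·0.0416667° lat → SW at lon 159.75°, lat 82.5°.
latitude 82.5000° N, longitude 159.7500° E.

82.5000° N, 159.7500° E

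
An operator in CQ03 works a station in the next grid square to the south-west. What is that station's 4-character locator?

Longitude square 0; −1 → -1, wraps to 9, carry into field.
Longitude field C = 2; −1 → 1 = B.
Latitude square 3; −1 → 2.

BQ92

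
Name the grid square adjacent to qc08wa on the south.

QC07wx

Latitude subsquare a = 0; −1 → -1, wraps to 23 = x, carry into square.
Latitude square 8; −1 → 7.
The longitude characters are unchanged.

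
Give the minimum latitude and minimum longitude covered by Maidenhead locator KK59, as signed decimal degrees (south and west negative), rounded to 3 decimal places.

Field K=10, K=10: +10·20° lon, +10·10° lat → SW at lon 20°, lat 10°.
Square 5, 9: +5·2° lon, +9·1° lat → SW at lon 30°, lat 19°.
latitude 19.000, longitude 30.000.

19.000, 30.000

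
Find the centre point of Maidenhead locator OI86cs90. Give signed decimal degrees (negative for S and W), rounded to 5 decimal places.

-3.24792, 116.24583

Field O=14, I=8: +14·20° lon, +8·10° lat → SW at lon 100°, lat -10°.
Square 8, 6: +8·2° lon, +6·1° lat → SW at lon 116°, lat -4°.
Subsquare c=2, s=18: +2·0.0833333° lon, +18·0.0416667° lat → SW at lon 116.167°, lat -3.25°.
Extended square 9, 0: +9·0.00833333° lon, +0·0.00416667° lat → SW at lon 116.242°, lat -3.25°.
Cell spans 0.00833333° lon × 0.00416667° lat. Centre is SW corner plus half of each.
latitude -3.24792, longitude 116.24583.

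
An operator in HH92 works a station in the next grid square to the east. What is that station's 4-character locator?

Longitude square 9; +1 → 10, wraps to 0, carry into field.
Longitude field H = 7; +1 → 8 = I.
The latitude characters are unchanged.

IH02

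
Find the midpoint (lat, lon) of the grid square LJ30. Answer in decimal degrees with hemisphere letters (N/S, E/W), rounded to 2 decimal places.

0.50° N, 47.00° E

Field L=11, J=9: +11·20° lon, +9·10° lat → SW at lon 40°, lat 0°.
Square 3, 0: +3·2° lon, +0·1° lat → SW at lon 46°, lat 0°.
Cell spans 2° lon × 1° lat. Centre is SW corner plus half of each.
latitude 0.50° N, longitude 47.00° E.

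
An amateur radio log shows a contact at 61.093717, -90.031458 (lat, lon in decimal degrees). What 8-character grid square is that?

EP41xc62

Add 180° to longitude and 90° to latitude: 89.96854, 151.09372.
Field: 89.96854/20 → 4 → E, 151.09372/10 → 15 → P; chars EP.
Square: 9.96854/2 → 4, 1.09372/1 → 1; chars 41.
Subsquare: 1.96854/0.0833333 → 23 → x, 0.09372/0.0416667 → 2 → c; chars xc.
Extended square: 0.05188/0.00833333 → 6, 0.01038/0.00416667 → 2; chars 62.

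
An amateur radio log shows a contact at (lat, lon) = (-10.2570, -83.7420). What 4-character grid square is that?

Offset from 180°W / 90°S: lon 96.26°, lat 79.74°.
Field: lon ⌊96.26/20⌋ = 4 → E; lat ⌊79.74/10⌋ = 7 → H.
Square: lon ⌊16.26/2⌋ = 8; lat ⌊9.74/1⌋ = 9.

EH89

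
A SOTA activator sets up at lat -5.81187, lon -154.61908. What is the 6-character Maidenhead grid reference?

BI24qe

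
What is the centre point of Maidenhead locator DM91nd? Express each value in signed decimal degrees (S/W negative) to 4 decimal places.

Field D=3, M=12: +3·20° lon, +12·10° lat → SW at lon -120°, lat 30°.
Square 9, 1: +9·2° lon, +1·1° lat → SW at lon -102°, lat 31°.
Subsquare n=13, d=3: +13·0.0833333° lon, +3·0.0416667° lat → SW at lon -100.917°, lat 31.125°.
Cell spans 0.0833333° lon × 0.0416667° lat. Centre is SW corner plus half of each.
latitude 31.1458, longitude -100.8750.

31.1458, -100.8750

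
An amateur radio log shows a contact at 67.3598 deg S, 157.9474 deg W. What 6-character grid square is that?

BC12ap

Add 180° to longitude and 90° to latitude: 22.0526, 22.6402.
Field (20°×10°, letters A–R): 22.0526/20 → 1 → B, 22.6402/10 → 2 → C; chars BC.
Square (2°×1°, digits 0–9): 2.0526/2 → 1, 2.6402/1 → 2; chars 12.
Subsquare (5′×2.5′, letters a–x): 0.0526/0.0833333 → 0 → a, 0.6402/0.0416667 → 15 → p; chars ap.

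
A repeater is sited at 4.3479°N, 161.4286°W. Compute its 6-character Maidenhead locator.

AJ94gi

Add 180° to longitude and 90° to latitude: 18.5714, 94.3479.
Field: lon ⌊18.5714/20⌋ = 0 → A; lat ⌊94.3479/10⌋ = 9 → J.
Square: lon ⌊18.5714/2⌋ = 9; lat ⌊4.3479/1⌋ = 4.
Subsquare: lon ⌊0.5714/0.0833333⌋ = 6 → g; lat ⌊0.3479/0.0416667⌋ = 8 → i.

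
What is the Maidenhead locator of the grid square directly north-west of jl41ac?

JL31xd

Longitude subsquare a = 0; −1 → -1, wraps to 23 = x, carry into square.
Longitude square 4; −1 → 3.
Latitude subsquare c = 2; +1 → 3 = d.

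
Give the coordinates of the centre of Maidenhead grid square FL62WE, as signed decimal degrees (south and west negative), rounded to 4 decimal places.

22.1875, -66.1250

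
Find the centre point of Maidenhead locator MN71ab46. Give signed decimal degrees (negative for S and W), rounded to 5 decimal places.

41.06875, 74.03750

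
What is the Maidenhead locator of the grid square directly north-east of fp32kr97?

FP32lr08

Longitude extended square 9; +1 → 10, wraps to 0, carry into subsquare.
Longitude subsquare k = 10; +1 → 11 = l.
Latitude extended square 7; +1 → 8.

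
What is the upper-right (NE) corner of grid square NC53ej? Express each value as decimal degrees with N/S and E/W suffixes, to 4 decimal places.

66.5833° S, 90.4167° E

Field N=13, C=2: +13·20° lon, +2·10° lat → SW at lon 80°, lat -70°.
Square 5, 3: +5·2° lon, +3·1° lat → SW at lon 90°, lat -67°.
Subsquare e=4, j=9: +4·0.0833333° lon, +9·0.0416667° lat → SW at lon 90.3333°, lat -66.625°.
Cell spans 0.0833333° lon × 0.0416667° lat. NE corner is SW corner plus one full cell.
latitude 66.5833° S, longitude 90.4167° E.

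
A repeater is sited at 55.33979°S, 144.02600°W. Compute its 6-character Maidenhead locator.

BD74xp

Add 180° to longitude and 90° to latitude: 35.9740, 34.6602.
Field (20°×10°, letters A–R): lon ⌊35.9740/20⌋ = 1 → B; lat ⌊34.6602/10⌋ = 3 → D.
Square (2°×1°, digits 0–9): lon ⌊15.9740/2⌋ = 7; lat ⌊4.6602/1⌋ = 4.
Subsquare (5′×2.5′, letters a–x): lon ⌊1.9740/0.0833333⌋ = 23 → x; lat ⌊0.6602/0.0416667⌋ = 15 → p.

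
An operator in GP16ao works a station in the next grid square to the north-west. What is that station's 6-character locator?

Longitude subsquare a = 0; −1 → -1, wraps to 23 = x, carry into square.
Longitude square 1; −1 → 0.
Latitude subsquare o = 14; +1 → 15 = p.

GP06xp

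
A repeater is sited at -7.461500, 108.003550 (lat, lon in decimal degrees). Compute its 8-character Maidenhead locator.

Offset from 180°W / 90°S: lon 288.00355°, lat 82.53850°.
Field (20°×10°, letters A–R): 288.00355/20 → 14 → O, 82.53850/10 → 8 → I; chars OI.
Square (2°×1°, digits 0–9): 8.00355/2 → 4, 2.53850/1 → 2; chars 42.
Subsquare (5′×2.5′, letters a–x): 0.00355/0.0833333 → 0 → a, 0.53850/0.0416667 → 12 → m; chars am.
Extended square (30″×15″, digits 0–9): 0.00355/0.00833333 → 0, 0.03850/0.00416667 → 9; chars 09.

OI42am09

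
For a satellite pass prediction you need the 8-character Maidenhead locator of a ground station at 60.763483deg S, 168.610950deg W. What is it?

AC59qf66

Add 180° to longitude and 90° to latitude: 11.38905, 29.23652.
Field: lon ⌊11.38905/20⌋ = 0 → A; lat ⌊29.23652/10⌋ = 2 → C.
Square: lon ⌊11.38905/2⌋ = 5; lat ⌊9.23652/1⌋ = 9.
Subsquare: lon ⌊1.38905/0.0833333⌋ = 16 → q; lat ⌊0.23652/0.0416667⌋ = 5 → f.
Extended square: lon ⌊0.05572/0.00833333⌋ = 6; lat ⌊0.02818/0.00416667⌋ = 6.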